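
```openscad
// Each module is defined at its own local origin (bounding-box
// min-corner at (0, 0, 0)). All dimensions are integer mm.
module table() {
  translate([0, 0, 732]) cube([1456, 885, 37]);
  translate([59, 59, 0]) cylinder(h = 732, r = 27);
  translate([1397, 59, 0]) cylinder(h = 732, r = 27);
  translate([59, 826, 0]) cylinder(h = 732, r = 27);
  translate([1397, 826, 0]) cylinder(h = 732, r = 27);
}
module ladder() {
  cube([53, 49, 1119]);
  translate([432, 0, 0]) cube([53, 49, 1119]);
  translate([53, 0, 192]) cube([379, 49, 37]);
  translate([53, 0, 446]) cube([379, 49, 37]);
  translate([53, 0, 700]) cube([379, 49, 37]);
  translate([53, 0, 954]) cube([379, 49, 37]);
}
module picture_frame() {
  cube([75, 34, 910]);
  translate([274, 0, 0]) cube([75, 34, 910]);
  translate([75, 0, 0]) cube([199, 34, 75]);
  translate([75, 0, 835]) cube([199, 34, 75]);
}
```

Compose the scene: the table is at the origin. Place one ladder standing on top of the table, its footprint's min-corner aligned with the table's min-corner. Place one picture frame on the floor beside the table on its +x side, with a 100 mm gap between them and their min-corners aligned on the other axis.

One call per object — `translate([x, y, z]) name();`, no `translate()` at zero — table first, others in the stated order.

table();
translate([0, 0, 769]) ladder();
translate([1556, 0, 0]) picture_frame();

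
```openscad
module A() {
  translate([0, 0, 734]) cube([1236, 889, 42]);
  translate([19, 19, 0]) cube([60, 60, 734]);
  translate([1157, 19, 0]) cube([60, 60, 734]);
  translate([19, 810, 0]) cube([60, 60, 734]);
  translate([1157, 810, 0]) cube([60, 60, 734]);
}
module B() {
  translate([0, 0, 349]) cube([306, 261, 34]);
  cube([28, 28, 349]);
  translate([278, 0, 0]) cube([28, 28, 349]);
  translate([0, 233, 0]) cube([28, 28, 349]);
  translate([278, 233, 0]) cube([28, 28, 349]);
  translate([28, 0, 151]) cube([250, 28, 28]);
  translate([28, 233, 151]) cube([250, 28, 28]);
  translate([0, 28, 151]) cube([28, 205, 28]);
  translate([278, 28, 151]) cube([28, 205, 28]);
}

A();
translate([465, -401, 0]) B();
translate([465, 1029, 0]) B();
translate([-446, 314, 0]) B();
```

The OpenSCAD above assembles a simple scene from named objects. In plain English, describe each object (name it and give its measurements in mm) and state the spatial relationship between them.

A is a rectangular dining table. The top is 1236×889×42 mm with its upper surface at z = 776 mm. It stands on four 60×60 mm square legs, each inset 19 mm from the nearest pair of top edges, running from the floor to the underside of the top.

B is a simple wooden stool: a rectangular seat 306 mm (x) by 261 mm (y), 34 mm thick, top face at z = 383 mm, on four square legs, each 28×28 mm in cross-section. The legs rest on z = 0, each flush with a corner of the seat. Four stretchers, 28 mm wide and 28 mm tall, connect adjacent legs with their undersides at z = 151 mm, each running between the inner faces of the legs it joins and aligned with the legs' outer faces on the other axis.

Three stools sit around the table at the −y, +y, −x sides.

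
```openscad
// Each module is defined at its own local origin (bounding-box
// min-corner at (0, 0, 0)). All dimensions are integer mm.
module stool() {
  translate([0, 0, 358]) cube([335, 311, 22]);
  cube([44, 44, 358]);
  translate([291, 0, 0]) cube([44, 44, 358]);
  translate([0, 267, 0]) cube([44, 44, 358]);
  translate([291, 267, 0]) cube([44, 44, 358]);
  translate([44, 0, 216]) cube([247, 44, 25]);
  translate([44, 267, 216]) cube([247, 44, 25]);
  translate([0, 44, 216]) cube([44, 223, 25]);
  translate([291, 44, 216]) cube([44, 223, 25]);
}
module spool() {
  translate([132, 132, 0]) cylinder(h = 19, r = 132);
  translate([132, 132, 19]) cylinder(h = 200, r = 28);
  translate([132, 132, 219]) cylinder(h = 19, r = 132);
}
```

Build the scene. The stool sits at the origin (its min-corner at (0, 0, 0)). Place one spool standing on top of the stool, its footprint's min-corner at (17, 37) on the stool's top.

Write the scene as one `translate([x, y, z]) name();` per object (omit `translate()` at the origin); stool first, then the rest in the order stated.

stool();
translate([17, 37, 380]) spool();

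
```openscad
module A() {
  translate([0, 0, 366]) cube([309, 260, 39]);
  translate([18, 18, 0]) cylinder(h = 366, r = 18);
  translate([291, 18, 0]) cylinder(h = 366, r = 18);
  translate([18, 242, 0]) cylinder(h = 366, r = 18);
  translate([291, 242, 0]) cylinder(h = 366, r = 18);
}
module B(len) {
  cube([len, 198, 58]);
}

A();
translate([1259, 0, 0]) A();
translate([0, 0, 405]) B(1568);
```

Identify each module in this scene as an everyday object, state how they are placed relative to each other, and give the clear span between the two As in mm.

A is a stool. B is a beam. A beam spans the tops of two stools. The clear span between the two stools is 950 mm.

Second stool starts at x = 1259; first ends at x = 309; clear span = 1259 − 309 = 950 mm.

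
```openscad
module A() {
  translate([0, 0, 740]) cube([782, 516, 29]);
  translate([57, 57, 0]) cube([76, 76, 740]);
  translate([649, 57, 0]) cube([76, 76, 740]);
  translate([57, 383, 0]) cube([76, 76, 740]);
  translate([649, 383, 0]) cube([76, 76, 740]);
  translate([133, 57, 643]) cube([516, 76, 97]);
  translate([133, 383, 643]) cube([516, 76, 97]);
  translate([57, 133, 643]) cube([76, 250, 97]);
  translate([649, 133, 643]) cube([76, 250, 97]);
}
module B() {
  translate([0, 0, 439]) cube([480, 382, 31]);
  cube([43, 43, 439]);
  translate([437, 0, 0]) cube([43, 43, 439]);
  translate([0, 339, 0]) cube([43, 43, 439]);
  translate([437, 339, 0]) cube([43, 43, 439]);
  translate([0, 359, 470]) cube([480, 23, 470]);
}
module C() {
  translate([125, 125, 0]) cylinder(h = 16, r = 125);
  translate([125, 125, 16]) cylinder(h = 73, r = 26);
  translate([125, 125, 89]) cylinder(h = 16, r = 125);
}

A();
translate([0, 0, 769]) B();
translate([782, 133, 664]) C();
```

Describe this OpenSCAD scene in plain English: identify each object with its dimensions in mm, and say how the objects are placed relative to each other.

A is a rectangular dining table. The top is 782×516×29 mm with its upper surface at z = 769 mm. It stands on four 76×76 mm square legs, each inset 57 mm from the nearest pair of top edges, running from the floor to the underside of the top. Four apron rails, 76 mm thick and 97 mm tall, run between adjacent legs with their top edges flush with the underside of the top and their outer faces flush with the legs' outer faces.

B is a chair. The seat is a 480×382×31 mm slab with its top at z = 470 mm, on four 43×43 mm corner legs (flush with the seat edges, standing on z = 0). A flat backrest 23 mm thick, 470 mm tall, spans the full seat width and rises from the seat top along its +y edge, rear face flush with the rear of the seat.

C is a spool: two coaxial disc flanges of radius 125 mm and thickness 16 mm, joined by a core cylinder of radius 26 mm and height 73 mm. The lower flange rests on z = 0 and the three cylinders share a vertical axis.

The chair is on top of the table. The spool is beside the table with their tops flush at z = 769.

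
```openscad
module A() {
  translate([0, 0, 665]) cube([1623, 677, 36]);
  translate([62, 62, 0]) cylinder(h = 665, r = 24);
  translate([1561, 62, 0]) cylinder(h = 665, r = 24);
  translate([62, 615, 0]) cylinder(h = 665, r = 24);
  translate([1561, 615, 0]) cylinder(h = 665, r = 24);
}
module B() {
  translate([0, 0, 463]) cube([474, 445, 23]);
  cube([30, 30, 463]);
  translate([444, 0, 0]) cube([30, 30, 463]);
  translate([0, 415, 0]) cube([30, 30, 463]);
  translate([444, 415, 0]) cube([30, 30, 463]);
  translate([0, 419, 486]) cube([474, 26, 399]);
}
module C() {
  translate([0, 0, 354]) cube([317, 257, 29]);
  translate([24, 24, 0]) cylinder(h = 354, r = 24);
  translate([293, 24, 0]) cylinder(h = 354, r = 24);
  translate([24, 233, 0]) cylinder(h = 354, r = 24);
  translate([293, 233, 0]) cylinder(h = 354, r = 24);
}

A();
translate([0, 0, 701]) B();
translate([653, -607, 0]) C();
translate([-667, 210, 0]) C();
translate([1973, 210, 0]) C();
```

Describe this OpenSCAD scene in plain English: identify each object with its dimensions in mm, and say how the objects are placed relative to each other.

A is a rectangular dining table. The top is 1623×677×36 mm with its upper surface at z = 701 mm. It stands on four round legs of 48 mm diameter, each leg's bounding box inset 38 mm from the nearest pair of top edges, running from the floor to the underside of the top.

B is a chair: 474×445 mm seat, 23 mm thick, top at z = 486 mm, on four 30 mm square corner legs flush with the seat edges. A 26 mm thick backrest slab spans the full seat width, extending 399 mm above the seat top, its back face flush with the seat's +y edge.

C is a four-legged stool. The seat is a 317×257×29 mm slab whose top surface is at z = 383 mm; four round legs, each 48 mm in diameter, run from the floor (z = 0) to the underside of the seat, each leg's axis is inset half a diameter from the nearest pair of seat edges (so the leg's bounding box is flush with the corner).

The chair is on top of the table. Three stools sit around the table at the −y, −x, +x sides.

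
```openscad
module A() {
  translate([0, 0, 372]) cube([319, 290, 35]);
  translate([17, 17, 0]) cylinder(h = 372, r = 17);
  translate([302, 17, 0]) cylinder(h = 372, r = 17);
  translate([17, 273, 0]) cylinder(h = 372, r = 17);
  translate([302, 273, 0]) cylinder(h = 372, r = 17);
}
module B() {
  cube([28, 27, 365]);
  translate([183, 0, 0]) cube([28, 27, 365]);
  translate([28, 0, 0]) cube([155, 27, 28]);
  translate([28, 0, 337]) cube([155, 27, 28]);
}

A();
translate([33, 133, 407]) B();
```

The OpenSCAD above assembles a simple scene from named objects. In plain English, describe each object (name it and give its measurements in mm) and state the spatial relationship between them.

A is a simple wooden stool: a rectangular seat 319 mm (x) by 290 mm (y), 35 mm thick, top face at z = 407 mm, on four round legs, each 34 mm in diameter. The legs rest on z = 0, each leg's axis is inset half a diameter from the nearest pair of seat edges (so the leg's bounding box is flush with the corner).

B is a rectangular picture frame lying in the x–z plane (depth along y). The opening is 155 mm wide (x) by 309 mm tall (z), surrounded by a border 28 mm wide on all four sides. The frame is 27 mm deep and is made of two full-height vertical stiles with two horizontal rails fitted between them.

The picture frame is on top of the stool.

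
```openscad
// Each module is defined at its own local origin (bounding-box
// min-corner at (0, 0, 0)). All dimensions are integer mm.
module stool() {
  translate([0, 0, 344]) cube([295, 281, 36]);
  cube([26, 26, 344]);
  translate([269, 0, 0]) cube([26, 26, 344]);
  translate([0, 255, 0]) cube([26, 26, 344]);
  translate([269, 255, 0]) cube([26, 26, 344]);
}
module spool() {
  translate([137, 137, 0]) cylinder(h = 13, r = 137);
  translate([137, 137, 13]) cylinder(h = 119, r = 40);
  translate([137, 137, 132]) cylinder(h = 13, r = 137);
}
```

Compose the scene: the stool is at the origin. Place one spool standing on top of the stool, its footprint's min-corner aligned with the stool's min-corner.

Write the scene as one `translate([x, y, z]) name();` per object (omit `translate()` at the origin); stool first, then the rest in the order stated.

stool();
translate([0, 0, 380]) spool();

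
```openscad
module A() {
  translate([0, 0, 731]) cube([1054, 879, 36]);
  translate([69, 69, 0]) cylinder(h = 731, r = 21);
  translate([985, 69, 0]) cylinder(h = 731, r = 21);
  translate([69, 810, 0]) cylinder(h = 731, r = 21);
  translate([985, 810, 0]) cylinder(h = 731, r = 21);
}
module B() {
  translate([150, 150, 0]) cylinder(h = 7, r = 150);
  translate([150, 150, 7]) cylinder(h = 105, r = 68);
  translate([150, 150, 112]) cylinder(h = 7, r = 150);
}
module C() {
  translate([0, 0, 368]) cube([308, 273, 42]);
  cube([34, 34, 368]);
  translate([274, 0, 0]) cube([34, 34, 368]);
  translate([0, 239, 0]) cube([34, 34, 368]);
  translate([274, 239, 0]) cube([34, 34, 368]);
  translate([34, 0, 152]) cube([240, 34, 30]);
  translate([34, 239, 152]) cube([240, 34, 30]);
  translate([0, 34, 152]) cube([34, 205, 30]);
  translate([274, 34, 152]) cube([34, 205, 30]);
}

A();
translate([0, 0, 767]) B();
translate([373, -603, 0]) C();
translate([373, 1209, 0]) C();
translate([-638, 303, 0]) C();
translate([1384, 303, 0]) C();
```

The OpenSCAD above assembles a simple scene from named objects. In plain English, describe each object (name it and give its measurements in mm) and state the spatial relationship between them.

A is a table: top 1054 mm (x) × 879 mm (y), 36 mm thick, upper face at z = 767 mm, on four round legs of 42 mm diameter, each leg's bounding box inset 48 mm from the nearest pair of top edges, running from z = 0 to the bottom of the top.

B is a spool: two coaxial disc flanges of radius 150 mm and thickness 7 mm, joined by a core cylinder of radius 68 mm and height 105 mm. The lower flange rests on z = 0 and the three cylinders share a vertical axis.

C is a four-legged stool. The seat is a 308×273×42 mm slab whose top surface is at z = 410 mm; four square legs, each 34×34 mm in cross-section, run from the floor (z = 0) to the underside of the seat, each flush with a corner of the seat. Four stretchers, 34 mm wide and 30 mm tall, connect adjacent legs with their undersides at z = 152 mm, each running between the inner faces of the legs it joins and aligned with the legs' outer faces on the other axis.

The spool is on top of the table. Four stools sit around the table at the −y, +y, −x, +x sides.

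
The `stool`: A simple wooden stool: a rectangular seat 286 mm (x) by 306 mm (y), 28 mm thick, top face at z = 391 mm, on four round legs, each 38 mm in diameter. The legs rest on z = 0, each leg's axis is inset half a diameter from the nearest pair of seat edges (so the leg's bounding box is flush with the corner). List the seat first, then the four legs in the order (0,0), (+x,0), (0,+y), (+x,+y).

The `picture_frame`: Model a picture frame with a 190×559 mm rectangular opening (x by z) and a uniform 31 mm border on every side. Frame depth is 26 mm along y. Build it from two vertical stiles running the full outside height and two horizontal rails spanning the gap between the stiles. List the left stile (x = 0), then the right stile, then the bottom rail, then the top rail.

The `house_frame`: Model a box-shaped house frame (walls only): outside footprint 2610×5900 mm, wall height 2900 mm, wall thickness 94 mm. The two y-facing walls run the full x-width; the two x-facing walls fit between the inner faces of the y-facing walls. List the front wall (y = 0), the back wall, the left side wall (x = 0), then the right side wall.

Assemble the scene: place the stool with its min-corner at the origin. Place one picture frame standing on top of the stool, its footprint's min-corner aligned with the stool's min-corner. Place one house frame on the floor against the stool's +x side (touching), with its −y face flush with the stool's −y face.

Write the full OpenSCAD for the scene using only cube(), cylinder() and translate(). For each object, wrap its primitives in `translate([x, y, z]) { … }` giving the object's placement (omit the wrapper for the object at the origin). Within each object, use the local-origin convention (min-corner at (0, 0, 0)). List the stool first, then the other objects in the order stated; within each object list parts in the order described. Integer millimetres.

translate([0, 0, 363]) cube([286, 306, 28]);
translate([19, 19, 0]) cylinder(h = 363, r = 19);
translate([267, 19, 0]) cylinder(h = 363, r = 19);
translate([19, 287, 0]) cylinder(h = 363, r = 19);
translate([267, 287, 0]) cylinder(h = 363, r = 19);
translate([0, 0, 391]) {
  cube([31, 26, 621]);
  translate([221, 0, 0]) cube([31, 26, 621]);
  translate([31, 0, 0]) cube([190, 26, 31]);
  translate([31, 0, 590]) cube([190, 26, 31]);
}
translate([286, 0, 0]) {
  cube([2610, 94, 2900]);
  translate([0, 5806, 0]) cube([2610, 94, 2900]);
  translate([0, 94, 0]) cube([94, 5712, 2900]);
  translate([2516, 94, 0]) cube([94, 5712, 2900]);
}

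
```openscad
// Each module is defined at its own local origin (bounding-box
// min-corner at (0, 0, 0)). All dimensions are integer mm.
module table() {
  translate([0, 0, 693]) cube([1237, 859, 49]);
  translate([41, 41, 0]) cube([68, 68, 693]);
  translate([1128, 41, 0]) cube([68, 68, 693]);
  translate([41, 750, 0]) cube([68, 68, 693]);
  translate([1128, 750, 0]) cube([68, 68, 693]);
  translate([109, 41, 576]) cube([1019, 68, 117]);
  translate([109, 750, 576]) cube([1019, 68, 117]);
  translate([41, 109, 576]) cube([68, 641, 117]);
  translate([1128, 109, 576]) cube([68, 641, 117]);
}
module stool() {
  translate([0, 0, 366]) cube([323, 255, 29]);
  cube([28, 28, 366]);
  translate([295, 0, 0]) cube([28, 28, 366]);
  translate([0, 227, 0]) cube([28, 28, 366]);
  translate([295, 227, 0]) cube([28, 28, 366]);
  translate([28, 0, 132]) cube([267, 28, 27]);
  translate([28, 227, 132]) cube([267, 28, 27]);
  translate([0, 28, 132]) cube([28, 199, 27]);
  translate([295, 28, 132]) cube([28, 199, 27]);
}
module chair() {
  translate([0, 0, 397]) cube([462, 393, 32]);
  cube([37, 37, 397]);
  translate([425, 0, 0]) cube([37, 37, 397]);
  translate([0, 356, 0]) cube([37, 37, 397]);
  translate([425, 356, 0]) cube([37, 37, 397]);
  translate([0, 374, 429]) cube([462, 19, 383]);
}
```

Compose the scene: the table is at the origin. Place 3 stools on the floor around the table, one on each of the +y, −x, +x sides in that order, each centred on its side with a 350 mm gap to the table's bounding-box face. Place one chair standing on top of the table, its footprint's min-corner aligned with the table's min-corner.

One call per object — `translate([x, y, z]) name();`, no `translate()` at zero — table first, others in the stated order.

table();
translate([457, 1209, 0]) stool();
translate([-673, 302, 0]) stool();
translate([1587, 302, 0]) stool();
translate([0, 0, 742]) chair();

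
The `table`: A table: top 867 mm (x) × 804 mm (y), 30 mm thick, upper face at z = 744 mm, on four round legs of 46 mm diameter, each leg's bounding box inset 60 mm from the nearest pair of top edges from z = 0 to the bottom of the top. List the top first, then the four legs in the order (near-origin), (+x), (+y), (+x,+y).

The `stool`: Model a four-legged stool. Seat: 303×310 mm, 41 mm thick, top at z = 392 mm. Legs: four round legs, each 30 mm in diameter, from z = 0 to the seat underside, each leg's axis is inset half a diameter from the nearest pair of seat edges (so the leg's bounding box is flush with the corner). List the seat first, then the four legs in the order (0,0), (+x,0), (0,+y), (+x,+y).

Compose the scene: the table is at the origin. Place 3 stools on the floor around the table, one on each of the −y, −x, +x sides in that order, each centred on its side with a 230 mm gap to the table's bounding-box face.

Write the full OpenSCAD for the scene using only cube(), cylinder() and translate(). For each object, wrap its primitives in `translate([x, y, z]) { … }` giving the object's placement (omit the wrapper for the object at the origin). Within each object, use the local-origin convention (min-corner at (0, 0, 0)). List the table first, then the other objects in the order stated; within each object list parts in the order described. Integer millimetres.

translate([0, 0, 714]) cube([867, 804, 30]);
translate([83, 83, 0]) cylinder(h = 714, r = 23);
translate([784, 83, 0]) cylinder(h = 714, r = 23);
translate([83, 721, 0]) cylinder(h = 714, r = 23);
translate([784, 721, 0]) cylinder(h = 714, r = 23);
translate([282, -540, 0]) {
  translate([0, 0, 351]) cube([303, 310, 41]);
  translate([15, 15, 0]) cylinder(h = 351, r = 15);
  translate([288, 15, 0]) cylinder(h = 351, r = 15);
  translate([15, 295, 0]) cylinder(h = 351, r = 15);
  translate([288, 295, 0]) cylinder(h = 351, r = 15);
}
translate([-533, 247, 0]) {
  translate([0, 0, 351]) cube([303, 310, 41]);
  translate([15, 15, 0]) cylinder(h = 351, r = 15);
  translate([288, 15, 0]) cylinder(h = 351, r = 15);
  translate([15, 295, 0]) cylinder(h = 351, r = 15);
  translate([288, 295, 0]) cylinder(h = 351, r = 15);
}
translate([1097, 247, 0]) {
  translate([0, 0, 351]) cube([303, 310, 41]);
  translate([15, 15, 0]) cylinder(h = 351, r = 15);
  translate([288, 15, 0]) cylinder(h = 351, r = 15);
  translate([15, 295, 0]) cylinder(h = 351, r = 15);
  translate([288, 295, 0]) cylinder(h = 351, r = 15);
}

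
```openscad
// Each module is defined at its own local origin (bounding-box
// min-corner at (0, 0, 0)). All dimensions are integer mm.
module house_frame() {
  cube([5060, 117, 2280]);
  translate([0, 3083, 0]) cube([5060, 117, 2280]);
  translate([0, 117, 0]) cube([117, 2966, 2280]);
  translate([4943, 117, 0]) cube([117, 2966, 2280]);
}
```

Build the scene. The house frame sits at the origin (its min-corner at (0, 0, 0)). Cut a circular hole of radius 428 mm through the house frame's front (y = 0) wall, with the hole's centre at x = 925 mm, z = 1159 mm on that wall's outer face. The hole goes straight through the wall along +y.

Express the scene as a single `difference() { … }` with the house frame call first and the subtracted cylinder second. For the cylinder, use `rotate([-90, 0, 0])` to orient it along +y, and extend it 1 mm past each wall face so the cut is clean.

difference() {
  house_frame();
  translate([925, -1, 1159]) rotate([-90, 0, 0]) cylinder(h = 119, r = 428);
}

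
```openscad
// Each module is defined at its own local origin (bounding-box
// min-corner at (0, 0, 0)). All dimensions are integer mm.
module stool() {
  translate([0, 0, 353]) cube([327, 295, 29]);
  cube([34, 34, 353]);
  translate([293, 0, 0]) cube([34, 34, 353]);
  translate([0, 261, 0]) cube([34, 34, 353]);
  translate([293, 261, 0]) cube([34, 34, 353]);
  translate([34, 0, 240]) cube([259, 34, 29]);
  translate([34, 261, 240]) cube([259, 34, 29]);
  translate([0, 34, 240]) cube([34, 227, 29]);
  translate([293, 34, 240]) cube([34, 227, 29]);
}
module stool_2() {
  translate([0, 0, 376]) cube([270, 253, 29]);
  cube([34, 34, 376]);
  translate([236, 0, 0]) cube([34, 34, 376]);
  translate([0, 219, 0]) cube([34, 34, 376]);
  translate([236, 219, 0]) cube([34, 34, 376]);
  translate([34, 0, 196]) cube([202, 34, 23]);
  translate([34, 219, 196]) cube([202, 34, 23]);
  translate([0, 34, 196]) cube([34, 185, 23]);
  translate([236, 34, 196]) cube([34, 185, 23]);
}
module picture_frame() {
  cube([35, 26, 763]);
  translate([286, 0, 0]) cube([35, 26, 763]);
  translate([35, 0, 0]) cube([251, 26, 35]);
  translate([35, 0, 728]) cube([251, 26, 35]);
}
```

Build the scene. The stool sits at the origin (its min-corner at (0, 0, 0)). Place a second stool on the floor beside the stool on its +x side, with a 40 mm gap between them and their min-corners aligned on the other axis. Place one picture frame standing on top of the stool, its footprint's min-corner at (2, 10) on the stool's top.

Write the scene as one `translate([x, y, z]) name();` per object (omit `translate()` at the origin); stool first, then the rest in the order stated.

stool();
translate([367, 0, 0]) stool_2();
translate([2, 10, 382]) picture_frame();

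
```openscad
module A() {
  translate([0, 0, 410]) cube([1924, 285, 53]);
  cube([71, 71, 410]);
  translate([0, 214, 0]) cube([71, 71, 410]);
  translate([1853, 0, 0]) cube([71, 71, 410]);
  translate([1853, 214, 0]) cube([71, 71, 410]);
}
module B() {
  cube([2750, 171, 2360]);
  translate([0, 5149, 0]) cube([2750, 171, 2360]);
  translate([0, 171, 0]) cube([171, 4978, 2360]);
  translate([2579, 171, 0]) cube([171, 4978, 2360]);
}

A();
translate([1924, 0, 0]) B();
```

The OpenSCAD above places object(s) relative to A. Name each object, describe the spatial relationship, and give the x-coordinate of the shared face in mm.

The bench's +x face and the house frame's −x face are both at x = 1924 mm.

A is a bench. B is a house frame. The house frame is against the bench's +x side, with their −y faces flush. The x-coordinate of the shared face is 1924 mm.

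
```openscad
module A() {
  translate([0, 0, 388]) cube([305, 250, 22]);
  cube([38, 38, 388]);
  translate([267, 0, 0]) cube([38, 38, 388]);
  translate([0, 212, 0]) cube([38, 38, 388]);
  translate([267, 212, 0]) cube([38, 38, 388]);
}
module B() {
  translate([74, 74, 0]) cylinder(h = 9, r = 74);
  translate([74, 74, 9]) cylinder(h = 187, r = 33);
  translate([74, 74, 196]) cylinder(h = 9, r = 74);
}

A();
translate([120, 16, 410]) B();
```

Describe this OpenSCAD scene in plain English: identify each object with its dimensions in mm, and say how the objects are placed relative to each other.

A is a four-legged stool. The seat is 305×250 mm, 22 mm thick, top at z = 410 mm. It stands on four square legs, each 38×38 mm in cross-section, from z = 0 to the seat underside, each flush with a corner of the seat.

B is a spool: two coaxial disc flanges of radius 74 mm and thickness 9 mm, joined by a core cylinder of radius 33 mm and height 187 mm. The lower flange rests on z = 0 and the three cylinders share a vertical axis.

The spool is on top of the stool.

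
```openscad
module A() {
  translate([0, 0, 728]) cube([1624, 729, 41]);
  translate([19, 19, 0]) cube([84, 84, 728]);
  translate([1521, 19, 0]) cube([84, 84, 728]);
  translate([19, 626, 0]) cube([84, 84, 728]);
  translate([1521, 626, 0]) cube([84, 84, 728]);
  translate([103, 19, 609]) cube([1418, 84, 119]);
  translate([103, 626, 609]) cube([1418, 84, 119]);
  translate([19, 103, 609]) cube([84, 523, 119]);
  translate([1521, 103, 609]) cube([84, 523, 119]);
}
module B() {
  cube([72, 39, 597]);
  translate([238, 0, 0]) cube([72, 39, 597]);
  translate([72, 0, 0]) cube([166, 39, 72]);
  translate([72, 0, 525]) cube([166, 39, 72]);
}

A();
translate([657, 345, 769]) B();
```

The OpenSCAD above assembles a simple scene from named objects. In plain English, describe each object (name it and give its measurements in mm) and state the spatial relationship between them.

A is a rectangular dining table. The top is 1624×729×41 mm with its upper surface at z = 769 mm. It stands on four 84×84 mm square legs, each inset 19 mm from the nearest pair of top edges, running from the floor to the underside of the top. Four apron rails, 84 mm thick and 119 mm tall, run between adjacent legs with their top edges flush with the underside of the top and their outer faces flush with the legs' outer faces.

B is a rectangular picture frame lying in the x–z plane (depth along y). The opening is 166 mm wide (x) by 453 mm tall (z), surrounded by a border 72 mm wide on all four sides. The frame is 39 mm deep and is made of two full-height vertical stiles with two horizontal rails fitted between them.

The picture frame is on top of the table, centred.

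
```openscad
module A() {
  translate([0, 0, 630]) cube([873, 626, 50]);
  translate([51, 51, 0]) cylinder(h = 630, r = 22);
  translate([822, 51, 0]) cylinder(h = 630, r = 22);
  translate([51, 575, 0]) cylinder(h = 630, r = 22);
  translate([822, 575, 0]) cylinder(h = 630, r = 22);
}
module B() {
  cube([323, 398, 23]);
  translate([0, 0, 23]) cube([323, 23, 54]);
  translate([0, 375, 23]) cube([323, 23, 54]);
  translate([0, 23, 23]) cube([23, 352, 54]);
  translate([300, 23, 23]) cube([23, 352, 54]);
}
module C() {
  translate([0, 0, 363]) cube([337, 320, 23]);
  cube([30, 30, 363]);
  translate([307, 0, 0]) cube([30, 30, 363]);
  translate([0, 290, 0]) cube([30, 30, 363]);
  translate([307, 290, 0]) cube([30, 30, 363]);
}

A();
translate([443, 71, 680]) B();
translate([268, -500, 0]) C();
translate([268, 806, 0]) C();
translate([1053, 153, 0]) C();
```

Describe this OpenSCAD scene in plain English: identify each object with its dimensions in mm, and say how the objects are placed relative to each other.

A is a table with a 873×626 mm rectangular top, 50 mm thick, top surface at z = 680 mm, supported by four round legs of 44 mm diameter, each leg's bounding box inset 29 mm from the nearest pair of top edges, running from the floor.

B is an open-topped rectangular box: outside dimensions 323×398×77 mm, with a uniform wall and base thickness of 23 mm. The base is a full 323×398 slab on the floor; four walls sit on top of the base. The front and back walls (the −y and +y sides) span the full width; the two side walls fit between them.

C is a four-legged stool. The seat is 337×320 mm, 23 mm thick, top at z = 386 mm. It stands on four square legs, each 30×30 mm in cross-section, from z = 0 to the seat underside, each flush with a corner of the seat.

The open box is on top of the table. Three stools sit around the table at the −y, +y, +x sides.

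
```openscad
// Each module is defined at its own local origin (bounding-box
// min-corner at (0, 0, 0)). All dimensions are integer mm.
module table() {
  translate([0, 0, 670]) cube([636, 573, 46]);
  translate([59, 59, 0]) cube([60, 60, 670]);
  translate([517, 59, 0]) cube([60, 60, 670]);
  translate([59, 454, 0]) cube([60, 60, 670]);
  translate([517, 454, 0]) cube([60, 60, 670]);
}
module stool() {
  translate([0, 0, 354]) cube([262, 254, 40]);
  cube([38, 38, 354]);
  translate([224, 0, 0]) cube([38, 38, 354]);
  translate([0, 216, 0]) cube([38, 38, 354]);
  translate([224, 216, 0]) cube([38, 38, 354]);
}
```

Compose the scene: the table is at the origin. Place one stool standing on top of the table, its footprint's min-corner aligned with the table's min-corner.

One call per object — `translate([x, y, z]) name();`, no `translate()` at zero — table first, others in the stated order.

table();
translate([0, 0, 716]) stool();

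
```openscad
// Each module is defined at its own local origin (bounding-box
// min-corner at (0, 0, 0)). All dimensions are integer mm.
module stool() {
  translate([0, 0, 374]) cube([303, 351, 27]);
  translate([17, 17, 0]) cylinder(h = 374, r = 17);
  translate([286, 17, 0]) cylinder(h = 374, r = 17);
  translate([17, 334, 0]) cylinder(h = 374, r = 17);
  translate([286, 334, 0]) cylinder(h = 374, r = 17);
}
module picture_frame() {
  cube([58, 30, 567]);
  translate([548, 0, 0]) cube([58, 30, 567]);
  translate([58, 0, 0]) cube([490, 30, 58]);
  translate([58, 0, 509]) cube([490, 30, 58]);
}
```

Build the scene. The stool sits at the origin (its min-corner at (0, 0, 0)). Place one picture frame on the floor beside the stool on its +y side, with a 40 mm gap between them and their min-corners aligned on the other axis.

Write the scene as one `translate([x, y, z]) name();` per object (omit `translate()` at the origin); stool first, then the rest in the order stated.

stool();
translate([0, 391, 0]) picture_frame();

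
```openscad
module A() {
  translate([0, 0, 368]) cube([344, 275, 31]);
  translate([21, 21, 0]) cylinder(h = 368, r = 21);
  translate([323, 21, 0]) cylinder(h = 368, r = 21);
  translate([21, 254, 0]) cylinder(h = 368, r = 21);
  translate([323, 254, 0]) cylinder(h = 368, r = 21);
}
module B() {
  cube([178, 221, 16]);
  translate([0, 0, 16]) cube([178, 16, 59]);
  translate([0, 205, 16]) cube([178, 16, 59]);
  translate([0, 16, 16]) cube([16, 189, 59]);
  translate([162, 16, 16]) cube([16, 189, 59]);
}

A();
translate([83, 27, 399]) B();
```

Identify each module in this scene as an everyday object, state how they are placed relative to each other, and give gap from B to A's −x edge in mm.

The open box's min-x is at 83; the stool's min-x is 0; gap = 83 mm.

A is a stool. B is an open box. The open box is on top of the stool, centred. The gap from the open box to the stool's −x edge is 83 mm.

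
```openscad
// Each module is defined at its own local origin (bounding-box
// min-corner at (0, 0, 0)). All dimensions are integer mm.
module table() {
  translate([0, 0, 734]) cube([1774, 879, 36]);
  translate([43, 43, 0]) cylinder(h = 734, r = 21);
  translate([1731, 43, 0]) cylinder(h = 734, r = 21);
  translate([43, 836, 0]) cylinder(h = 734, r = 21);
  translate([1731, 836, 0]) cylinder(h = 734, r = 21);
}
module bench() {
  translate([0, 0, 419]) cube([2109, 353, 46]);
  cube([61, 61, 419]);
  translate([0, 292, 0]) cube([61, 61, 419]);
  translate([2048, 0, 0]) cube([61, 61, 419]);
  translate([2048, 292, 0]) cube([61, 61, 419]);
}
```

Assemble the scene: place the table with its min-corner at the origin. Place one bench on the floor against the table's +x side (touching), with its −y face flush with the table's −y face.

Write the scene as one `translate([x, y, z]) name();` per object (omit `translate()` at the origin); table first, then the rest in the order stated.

table();
translate([1774, 0, 0]) bench();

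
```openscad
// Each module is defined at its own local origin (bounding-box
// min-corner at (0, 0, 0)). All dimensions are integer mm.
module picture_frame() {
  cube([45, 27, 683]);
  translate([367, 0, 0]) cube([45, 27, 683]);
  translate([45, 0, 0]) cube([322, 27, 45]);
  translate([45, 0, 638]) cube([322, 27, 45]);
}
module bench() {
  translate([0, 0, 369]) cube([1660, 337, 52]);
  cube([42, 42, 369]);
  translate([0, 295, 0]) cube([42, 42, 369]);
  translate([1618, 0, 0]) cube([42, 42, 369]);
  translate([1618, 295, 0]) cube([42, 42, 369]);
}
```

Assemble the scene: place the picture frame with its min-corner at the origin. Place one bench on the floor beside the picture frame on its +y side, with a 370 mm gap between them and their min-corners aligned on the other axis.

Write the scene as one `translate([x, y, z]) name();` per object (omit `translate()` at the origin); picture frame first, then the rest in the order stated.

picture_frame();
translate([0, 397, 0]) bench();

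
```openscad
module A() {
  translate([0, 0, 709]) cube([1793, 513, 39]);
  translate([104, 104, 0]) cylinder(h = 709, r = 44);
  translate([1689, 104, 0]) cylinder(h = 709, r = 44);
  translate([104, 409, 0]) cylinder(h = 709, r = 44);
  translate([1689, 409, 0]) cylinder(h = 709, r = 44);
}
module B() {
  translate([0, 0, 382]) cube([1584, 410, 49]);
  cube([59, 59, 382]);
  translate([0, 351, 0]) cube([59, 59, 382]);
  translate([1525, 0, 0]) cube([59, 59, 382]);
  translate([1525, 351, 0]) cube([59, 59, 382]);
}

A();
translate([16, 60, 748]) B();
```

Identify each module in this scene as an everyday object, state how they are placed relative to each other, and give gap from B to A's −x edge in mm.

A is a table. B is a bench. The bench is on top of the table. The gap from the bench to the table's −x edge is 16 mm.

The bench's min-x is at 16; the table's min-x is 0; gap = 16 mm.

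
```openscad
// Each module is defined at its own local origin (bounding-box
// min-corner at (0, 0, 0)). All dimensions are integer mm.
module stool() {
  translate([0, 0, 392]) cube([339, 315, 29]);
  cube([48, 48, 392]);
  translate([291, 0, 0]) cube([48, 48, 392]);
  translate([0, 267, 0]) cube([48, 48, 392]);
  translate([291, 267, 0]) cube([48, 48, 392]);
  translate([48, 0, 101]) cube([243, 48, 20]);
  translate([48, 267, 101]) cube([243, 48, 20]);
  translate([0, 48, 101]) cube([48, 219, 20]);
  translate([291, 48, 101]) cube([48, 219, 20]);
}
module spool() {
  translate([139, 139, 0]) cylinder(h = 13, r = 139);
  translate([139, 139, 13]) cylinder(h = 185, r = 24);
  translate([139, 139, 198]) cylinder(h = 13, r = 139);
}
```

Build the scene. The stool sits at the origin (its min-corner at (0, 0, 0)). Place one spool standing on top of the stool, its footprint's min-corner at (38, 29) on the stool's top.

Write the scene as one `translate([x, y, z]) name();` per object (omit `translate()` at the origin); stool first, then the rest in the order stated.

stool();
translate([38, 29, 421]) spool();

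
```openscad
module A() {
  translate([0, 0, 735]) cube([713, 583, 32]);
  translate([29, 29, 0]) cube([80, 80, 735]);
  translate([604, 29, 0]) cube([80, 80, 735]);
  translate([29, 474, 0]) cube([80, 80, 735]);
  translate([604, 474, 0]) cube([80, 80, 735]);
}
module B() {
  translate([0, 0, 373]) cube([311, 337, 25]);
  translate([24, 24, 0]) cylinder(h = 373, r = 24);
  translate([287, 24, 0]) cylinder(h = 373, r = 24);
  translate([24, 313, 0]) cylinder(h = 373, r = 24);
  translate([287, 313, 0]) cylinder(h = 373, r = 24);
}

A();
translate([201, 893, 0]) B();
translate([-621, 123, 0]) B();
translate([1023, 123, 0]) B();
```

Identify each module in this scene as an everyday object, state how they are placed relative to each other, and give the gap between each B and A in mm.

Each stool's nearest face is 310 mm from the table's bounding box.

A is a table. B is a stool. Three stools sit around the table at the +y, −x, +x sides. The gap between each stool and the table is 310 mm.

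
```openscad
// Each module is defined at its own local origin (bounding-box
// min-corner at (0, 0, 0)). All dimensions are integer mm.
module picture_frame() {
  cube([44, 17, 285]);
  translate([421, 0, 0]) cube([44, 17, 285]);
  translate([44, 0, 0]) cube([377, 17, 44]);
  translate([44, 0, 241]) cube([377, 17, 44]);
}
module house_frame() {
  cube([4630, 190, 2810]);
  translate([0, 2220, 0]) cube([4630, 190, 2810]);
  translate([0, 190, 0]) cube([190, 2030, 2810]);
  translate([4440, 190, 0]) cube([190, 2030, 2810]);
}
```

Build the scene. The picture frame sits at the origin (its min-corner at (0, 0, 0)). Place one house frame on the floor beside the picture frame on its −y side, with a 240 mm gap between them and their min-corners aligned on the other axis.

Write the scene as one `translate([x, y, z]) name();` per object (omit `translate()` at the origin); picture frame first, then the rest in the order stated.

picture_frame();
translate([0, -2650, 0]) house_frame();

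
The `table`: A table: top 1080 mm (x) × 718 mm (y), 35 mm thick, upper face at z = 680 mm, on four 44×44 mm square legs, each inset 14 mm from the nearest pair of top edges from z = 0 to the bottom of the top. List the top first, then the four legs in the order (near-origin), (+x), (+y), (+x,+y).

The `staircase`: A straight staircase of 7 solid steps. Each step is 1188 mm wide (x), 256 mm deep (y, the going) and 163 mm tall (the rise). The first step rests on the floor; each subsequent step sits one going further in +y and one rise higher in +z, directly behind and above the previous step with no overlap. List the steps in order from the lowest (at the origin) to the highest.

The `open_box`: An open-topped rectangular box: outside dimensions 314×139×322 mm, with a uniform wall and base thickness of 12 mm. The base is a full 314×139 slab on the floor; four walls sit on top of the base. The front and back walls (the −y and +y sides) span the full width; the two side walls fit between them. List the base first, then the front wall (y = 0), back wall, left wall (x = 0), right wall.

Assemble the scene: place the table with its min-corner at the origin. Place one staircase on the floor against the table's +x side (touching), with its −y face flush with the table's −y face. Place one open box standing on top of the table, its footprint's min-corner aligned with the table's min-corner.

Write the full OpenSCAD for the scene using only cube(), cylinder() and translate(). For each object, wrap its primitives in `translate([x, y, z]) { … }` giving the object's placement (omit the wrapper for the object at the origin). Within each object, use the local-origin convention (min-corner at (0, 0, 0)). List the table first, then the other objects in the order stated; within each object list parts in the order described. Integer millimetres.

translate([0, 0, 645]) cube([1080, 718, 35]);
translate([14, 14, 0]) cube([44, 44, 645]);
translate([1022, 14, 0]) cube([44, 44, 645]);
translate([14, 660, 0]) cube([44, 44, 645]);
translate([1022, 660, 0]) cube([44, 44, 645]);
translate([1080, 0, 0]) {
  cube([1188, 256, 163]);
  translate([0, 256, 163]) cube([1188, 256, 163]);
  translate([0, 512, 326]) cube([1188, 256, 163]);
  translate([0, 768, 489]) cube([1188, 256, 163]);
  translate([0, 1024, 652]) cube([1188, 256, 163]);
  translate([0, 1280, 815]) cube([1188, 256, 163]);
  translate([0, 1536, 978]) cube([1188, 256, 163]);
}
translate([0, 0, 680]) {
  cube([314, 139, 12]);
  translate([0, 0, 12]) cube([314, 12, 310]);
  translate([0, 127, 12]) cube([314, 12, 310]);
  translate([0, 12, 12]) cube([12, 115, 310]);
  translate([302, 12, 12]) cube([12, 115, 310]);
}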